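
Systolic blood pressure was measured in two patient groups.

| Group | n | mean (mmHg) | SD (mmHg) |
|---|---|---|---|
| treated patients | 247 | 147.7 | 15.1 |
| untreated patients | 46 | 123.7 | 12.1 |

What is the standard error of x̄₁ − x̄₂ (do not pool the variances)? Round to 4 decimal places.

2.0263

Per-group SEs: s₁/√n₁ = 15.1/√247 = 0.9608, s₂/√n₂ = 12.1/√46 = 1.7840.
Unpooled SE of the difference: √(0.92313664 + 3.182656) = 2.0263.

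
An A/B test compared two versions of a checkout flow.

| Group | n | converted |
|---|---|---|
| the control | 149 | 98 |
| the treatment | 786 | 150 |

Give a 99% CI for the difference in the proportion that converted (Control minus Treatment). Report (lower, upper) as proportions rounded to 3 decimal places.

Sample proportions: 98/149 = 0.6577, 150/786 = 0.1908.
Each SE is √(p̂(1−p̂)/n): √(0.6577·0.3423/149) = 0.03887 and √(0.1908·0.8092/786) = 0.01402.
SE(p̂₁ − p̂₂) = √(SE₁² + SE₂²) = √(0.0015108769 + 0.0001965604) = 0.04132, since the two samples are independent.
At 99% confidence z* = 2.576; margin = 2.576 × 0.04132 = 0.10644.
The difference is 0.6577 − 0.1908 = 0.4669, so the interval is 0.4669 ± 0.10644 = (0.360, 0.573).

(0.360, 0.573)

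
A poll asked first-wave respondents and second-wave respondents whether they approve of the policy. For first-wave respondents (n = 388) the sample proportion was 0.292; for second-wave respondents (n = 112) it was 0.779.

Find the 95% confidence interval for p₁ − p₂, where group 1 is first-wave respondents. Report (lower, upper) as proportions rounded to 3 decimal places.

SE₁ = √(p̂₁(1−p̂₁)/n₁) = √(0.2920·0.7080/388) = 0.02308; SE₂ = √(0.7790·0.2210/112) = 0.03921.
Independent samples: SE of the difference = √(SE₁² + SE₂²) = √(0.0005326864 + 0.0015374241) = 0.04550.
z* for 95% confidence is 1.960, so the margin of error is 1.960 × 0.04550 = 0.08918.
Point estimate p̂₁ − p̂₂ = 0.2920 − 0.7790 = -0.4870.
-0.4870 ± 0.08918 → (-0.576, -0.398).

(-0.576, -0.398)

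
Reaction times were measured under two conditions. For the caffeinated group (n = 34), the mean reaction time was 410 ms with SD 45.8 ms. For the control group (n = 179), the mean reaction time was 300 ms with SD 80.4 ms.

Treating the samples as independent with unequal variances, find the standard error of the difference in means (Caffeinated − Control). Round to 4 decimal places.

9.8898

Per-group SEs: s₁/√n₁ = 45.8/√34 = 7.8546, s₂/√n₂ = 80.4/√179 = 6.0094.
Unpooled SE of the difference: √(61.69474116 + 36.11288836) = 9.8898.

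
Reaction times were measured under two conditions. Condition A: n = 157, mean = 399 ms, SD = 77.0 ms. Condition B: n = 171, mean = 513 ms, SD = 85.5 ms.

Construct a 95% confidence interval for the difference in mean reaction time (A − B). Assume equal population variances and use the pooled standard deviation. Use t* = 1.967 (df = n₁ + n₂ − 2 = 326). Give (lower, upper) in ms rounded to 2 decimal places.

s_p = √[((n₁−1)s₁² + (n₂−1)s₂²)/(n₁+n₂−2)] = √[(156·77.0² + 170·85.5²)/326] = 81.5431.
SE = 81.5431·√(1/157 + 1/171) = 9.0131.
With t* = 1.967, margin = 1.967 × 9.0131 = 17.7288.
x̄₁ − x̄₂ = 399 − 513 = -114.0000; interval -114.0000 ± 17.7288 = (-131.73, -96.27).

(-131.73, -96.27)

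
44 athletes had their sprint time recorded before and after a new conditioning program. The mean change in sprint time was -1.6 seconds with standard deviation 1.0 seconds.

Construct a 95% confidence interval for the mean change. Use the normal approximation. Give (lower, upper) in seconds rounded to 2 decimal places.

This is a matched-pairs design, so SE = s_d/√n = 1.0/√44 = 0.1508.
Margin = 1.960 × 0.1508 = 0.2956; the interval is -1.6 ± 0.2956 = (-1.90, -1.30).

(-1.90, -1.30)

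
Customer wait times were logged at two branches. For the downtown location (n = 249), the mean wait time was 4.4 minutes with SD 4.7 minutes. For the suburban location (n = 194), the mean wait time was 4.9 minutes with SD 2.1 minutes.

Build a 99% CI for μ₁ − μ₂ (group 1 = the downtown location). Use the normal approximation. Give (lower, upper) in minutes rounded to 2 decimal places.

Per-group SEs: s₁/√n₁ = 4.7/√249 = 0.2979, s₂/√n₂ = 2.1/√194 = 0.1508.
Unpooled SE of the difference: √(0.08874441 + 0.02274064) = 0.3339.
Margin of error = z* · SE = 2.576 × 0.3339 = 0.8601.
x̄₁ − x̄₂ = 4.4 − 4.9 = -0.5000.
CI: -0.5000 ± 0.8601 = (-1.36, 0.36).

(-1.36, 0.36)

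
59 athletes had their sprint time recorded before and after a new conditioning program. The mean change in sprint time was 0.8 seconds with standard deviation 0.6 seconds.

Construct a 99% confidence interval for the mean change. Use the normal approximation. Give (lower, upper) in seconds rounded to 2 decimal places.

(0.60, 1.00)

This is a matched-pairs design, so SE = s_d/√n = 0.6/√59 = 0.0781.
Margin = 2.576 × 0.0781 = 0.2012; the interval is 0.8 ± 0.2012 = (0.60, 1.00).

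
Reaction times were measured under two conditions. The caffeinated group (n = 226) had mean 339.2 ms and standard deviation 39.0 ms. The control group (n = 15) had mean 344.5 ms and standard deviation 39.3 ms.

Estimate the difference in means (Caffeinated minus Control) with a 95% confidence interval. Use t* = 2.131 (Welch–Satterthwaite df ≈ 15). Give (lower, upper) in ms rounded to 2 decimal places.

(-27.62, 17.02)

Per-group SEs: s₁/√n₁ = 39.0/√226 = 2.5942, s₂/√n₂ = 39.3/√15 = 10.1472.
Unpooled SE of the difference: √(6.72987364 + 102.96566784) = 10.4736.
Margin of error = t* · SE = 2.131 × 10.4736 = 22.3192.
x̄₁ − x̄₂ = 339.2 − 344.5 = -5.3000.
CI: -5.3000 ± 22.3192 = (-27.62, 17.02).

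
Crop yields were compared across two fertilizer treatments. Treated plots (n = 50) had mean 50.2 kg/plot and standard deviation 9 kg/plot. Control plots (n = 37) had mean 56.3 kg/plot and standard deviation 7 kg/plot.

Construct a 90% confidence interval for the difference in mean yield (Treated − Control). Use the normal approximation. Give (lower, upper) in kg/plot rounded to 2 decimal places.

SE₁ = s₁/√n₁ = 9/√50 = 1.2728; SE₂ = 7/√37 = 1.1508.
Independent samples, unequal variances: SE_diff = √(SE₁² + SE₂²) = √(1.62001984 + 1.32434064) = 1.7159.
z* = 1.645, so margin of error = 1.645 × 1.7159 = 2.8227.
Difference in means = 50.2 − 56.3 = -6.1000.
-6.1000 ± 2.8227 → (-8.92, -3.28).

(-8.92, -3.28)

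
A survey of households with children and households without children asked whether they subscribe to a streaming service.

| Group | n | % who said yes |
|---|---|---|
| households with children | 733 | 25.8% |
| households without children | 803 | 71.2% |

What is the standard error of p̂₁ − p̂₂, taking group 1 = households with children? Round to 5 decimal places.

0.02273

SE₁ = √(p̂₁(1−p̂₁)/n₁) = √(0.2580·0.7420/733) = 0.01616; SE₂ = √(0.7120·0.2880/803) = 0.01598.
Independent samples: SE of the difference = √(SE₁² + SE₂²) = √(0.0002611456 + 0.0002553604) = 0.02273.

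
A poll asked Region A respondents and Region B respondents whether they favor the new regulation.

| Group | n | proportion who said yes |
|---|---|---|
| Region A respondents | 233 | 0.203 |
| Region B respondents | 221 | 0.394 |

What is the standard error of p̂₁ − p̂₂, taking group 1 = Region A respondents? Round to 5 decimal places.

0.04213

The two standard errors are √(0.2030×0.7970/233) = 0.02635 and √(0.3940×0.6060/221) = 0.03287.
Because the samples are independent, SE_diff = √(0.02635² + 0.03287²) = 0.04213.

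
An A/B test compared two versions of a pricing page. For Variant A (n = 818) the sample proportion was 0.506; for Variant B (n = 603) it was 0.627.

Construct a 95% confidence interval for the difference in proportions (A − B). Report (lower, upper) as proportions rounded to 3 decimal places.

SE₁ = √(p̂₁(1−p̂₁)/n₁) = √(0.5060·0.4940/818) = 0.01748; SE₂ = √(0.6270·0.3730/603) = 0.01969.
Independent samples: SE of the difference = √(SE₁² + SE₂²) = √(0.0003055504 + 0.0003876961) = 0.02633.
z* for 95% confidence is 1.960, so the margin of error is 1.960 × 0.02633 = 0.05161.
Point estimate p̂₁ − p̂₂ = 0.5060 − 0.6270 = -0.1210.
-0.1210 ± 0.05161 → (-0.173, -0.069).

(-0.173, -0.069)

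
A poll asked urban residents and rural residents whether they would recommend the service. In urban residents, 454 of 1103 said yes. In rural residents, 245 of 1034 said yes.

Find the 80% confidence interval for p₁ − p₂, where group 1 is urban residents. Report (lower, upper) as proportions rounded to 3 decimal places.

(0.149, 0.200)

Sample proportions: 454/1103 = 0.4116, 245/1034 = 0.2369.
Each SE is √(p̂(1−p̂)/n): √(0.4116·0.5884/1103) = 0.01482 and √(0.2369·0.7631/1034) = 0.01322.
SE(p̂₁ − p̂₂) = √(SE₁² + SE₂²) = √(0.0002196324 + 0.0001747684) = 0.01986, since the two samples are independent.
At 80% confidence z* = 1.282; margin = 1.282 × 0.01986 = 0.02546.
The difference is 0.4116 − 0.2369 = 0.1747, so the interval is 0.1747 ± 0.02546 = (0.149, 0.200).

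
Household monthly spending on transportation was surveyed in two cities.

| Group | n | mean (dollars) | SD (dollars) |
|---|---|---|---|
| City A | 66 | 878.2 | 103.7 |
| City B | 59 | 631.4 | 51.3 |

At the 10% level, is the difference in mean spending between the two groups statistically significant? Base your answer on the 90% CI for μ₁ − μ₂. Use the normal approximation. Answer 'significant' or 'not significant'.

significant

Standard errors of each mean: 103.7/√66 = 12.7646 and 51.3/√59 = 6.6787.
SE(x̄₁ − x̄₂) = √(12.7646² + 6.6787²) = 14.4063 for independent samples with unequal variances.
With z* = 1.645, the margin is 1.645 × 14.4063 = 23.6984.
x̄₁ − x̄₂ = 878.2 − 631.4 = 246.8000; the interval is 246.8000 ± 23.6984 = (223.1016, 270.4984).
The interval (223.1016, 270.4984) does not contain 0, so the difference is significant.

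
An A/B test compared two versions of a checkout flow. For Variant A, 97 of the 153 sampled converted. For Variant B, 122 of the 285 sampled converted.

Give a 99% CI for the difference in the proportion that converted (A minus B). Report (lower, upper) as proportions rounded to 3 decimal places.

First, p̂₁ = 97/153 = 0.6340; p̂₂ = 122/285 = 0.4281.
The two standard errors are √(0.6340×0.3660/153) = 0.03894 and √(0.4281×0.5719/285) = 0.02931.
Because the samples are independent, SE_diff = √(0.03894² + 0.02931²) = 0.04874.
Using z* = 2.576 for 99%, ME = 2.576 × 0.04874 = 0.12555.
p̂₁ − p̂₂ = 0.2059; interval 0.2059 ± 0.12555 gives (0.080, 0.331).

(0.080, 0.331)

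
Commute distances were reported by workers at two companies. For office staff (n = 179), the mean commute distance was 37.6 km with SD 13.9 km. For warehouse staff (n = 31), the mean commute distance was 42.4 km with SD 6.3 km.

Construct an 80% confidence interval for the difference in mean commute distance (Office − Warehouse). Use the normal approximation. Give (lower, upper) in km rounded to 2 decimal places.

(-6.77, -2.83)

Per-group SEs: s₁/√n₁ = 13.9/√179 = 1.0389, s₂/√n₂ = 6.3/√31 = 1.1315.
Unpooled SE of the difference: √(1.07931321 + 1.28029225) = 1.5361.
Margin of error = z* · SE = 1.282 × 1.5361 = 1.9693.
x̄₁ − x̄₂ = 37.6 − 42.4 = -4.8000.
CI: -4.8000 ± 1.9693 = (-6.77, -2.83).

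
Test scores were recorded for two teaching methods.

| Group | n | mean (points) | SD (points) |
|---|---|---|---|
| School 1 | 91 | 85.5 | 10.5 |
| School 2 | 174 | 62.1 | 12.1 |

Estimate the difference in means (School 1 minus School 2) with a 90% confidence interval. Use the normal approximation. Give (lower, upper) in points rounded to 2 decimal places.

SE₁ = s₁/√n₁ = 10.5/√91 = 1.1007; SE₂ = 12.1/√174 = 0.9173.
Independent samples, unequal variances: SE_diff = √(SE₁² + SE₂²) = √(1.21154049 + 0.84143929) = 1.4328.
z* = 1.645, so margin of error = 1.645 × 1.4328 = 2.3570.
Difference in means = 85.5 − 62.1 = 23.4000.
23.4000 ± 2.3570 → (21.04, 25.76).

(21.04, 25.76)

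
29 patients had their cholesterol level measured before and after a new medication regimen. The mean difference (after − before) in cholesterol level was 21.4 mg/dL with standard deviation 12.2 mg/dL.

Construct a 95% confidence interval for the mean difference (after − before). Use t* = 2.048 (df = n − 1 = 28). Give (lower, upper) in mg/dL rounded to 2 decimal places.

(16.76, 26.04)

Paired design: SE = s_d/√n = 12.2/√29 = 2.2655.
t* = 2.048; margin of error = 2.048 × 2.2655 = 4.6397.
21.4 ± 4.6397 → (16.76, 26.04).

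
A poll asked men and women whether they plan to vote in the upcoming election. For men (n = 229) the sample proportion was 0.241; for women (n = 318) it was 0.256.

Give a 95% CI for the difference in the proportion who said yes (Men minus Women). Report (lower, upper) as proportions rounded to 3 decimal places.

SE₁ = √(p̂₁(1−p̂₁)/n₁) = √(0.2410·0.7590/229) = 0.02826; SE₂ = √(0.2560·0.7440/318) = 0.02447.
Independent samples: SE of the difference = √(SE₁² + SE₂²) = √(0.0007986276 + 0.0005987809) = 0.03738.
z* for 95% confidence is 1.960, so the margin of error is 1.960 × 0.03738 = 0.07326.
Point estimate p̂₁ − p̂₂ = 0.2410 − 0.2560 = -0.0150.
-0.0150 ± 0.07326 → (-0.088, 0.058).

(-0.088, 0.058)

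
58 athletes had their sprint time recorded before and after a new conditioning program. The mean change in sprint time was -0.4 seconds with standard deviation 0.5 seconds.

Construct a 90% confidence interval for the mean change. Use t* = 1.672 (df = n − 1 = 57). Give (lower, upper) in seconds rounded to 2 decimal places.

This is a matched-pairs design, so SE = s_d/√n = 0.5/√58 = 0.0657.
Margin = 1.672 × 0.0657 = 0.1099; the interval is -0.4 ± 0.1099 = (-0.51, -0.29).

(-0.51, -0.29)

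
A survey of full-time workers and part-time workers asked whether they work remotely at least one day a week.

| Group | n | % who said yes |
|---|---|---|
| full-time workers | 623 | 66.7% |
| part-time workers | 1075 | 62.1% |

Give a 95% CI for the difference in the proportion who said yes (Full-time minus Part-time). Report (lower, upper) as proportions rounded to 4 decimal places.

SE₁ = √(p̂₁(1−p̂₁)/n₁) = √(0.6670·0.3330/623) = 0.01888; SE₂ = √(0.6210·0.3790/1075) = 0.01480.
Independent samples: SE of the difference = √(SE₁² + SE₂²) = √(0.0003564544 + 0.00021904) = 0.02399.
z* for 95% confidence is 1.960, so the margin of error is 1.960 × 0.02399 = 0.04702.
Point estimate p̂₁ − p̂₂ = 0.6670 − 0.6210 = 0.0460.
0.0460 ± 0.04702 → (-0.0010, 0.0930).

(-0.0010, 0.0930)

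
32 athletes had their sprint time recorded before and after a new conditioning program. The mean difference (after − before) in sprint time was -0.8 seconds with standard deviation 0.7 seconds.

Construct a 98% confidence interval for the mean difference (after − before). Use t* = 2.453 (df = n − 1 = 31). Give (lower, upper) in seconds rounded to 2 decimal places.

(-1.10, -0.50)

Paired design: SE = s_d/√n = 0.7/√32 = 0.1237.
t* = 2.453; margin of error = 2.453 × 0.1237 = 0.3034.
-0.8 ± 0.3034 → (-1.10, -0.50).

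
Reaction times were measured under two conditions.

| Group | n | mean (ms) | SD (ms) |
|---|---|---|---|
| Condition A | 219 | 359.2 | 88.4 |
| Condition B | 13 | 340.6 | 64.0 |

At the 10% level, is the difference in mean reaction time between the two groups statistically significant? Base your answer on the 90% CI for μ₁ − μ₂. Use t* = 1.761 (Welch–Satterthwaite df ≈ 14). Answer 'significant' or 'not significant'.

not significant

SE₁ = s₁/√n₁ = 88.4/√219 = 5.9735; SE₂ = 64.0/√13 = 17.7504.
Independent samples, unequal variances: SE_diff = √(SE₁² + SE₂²) = √(35.68270225 + 315.07670016) = 18.7286.
t* = 1.761, so margin of error = 1.761 × 18.7286 = 32.9811.
Difference in means = 359.2 − 340.6 = 18.6000.
18.6000 ± 32.9811 → (-14.3811, 51.5811).
The interval (-14.3811, 51.5811) contains 0, so the difference is not significant.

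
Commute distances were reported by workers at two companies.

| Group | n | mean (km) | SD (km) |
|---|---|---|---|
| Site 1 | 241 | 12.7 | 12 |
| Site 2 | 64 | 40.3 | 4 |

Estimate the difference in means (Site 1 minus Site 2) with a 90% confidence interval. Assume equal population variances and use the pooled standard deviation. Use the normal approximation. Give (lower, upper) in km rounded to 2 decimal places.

s_p = √[((n₁−1)s₁² + (n₂−1)s₂²)/(n₁+n₂−2)] = √[(240·12² + 63·4²)/303] = 10.8345.
SE = 10.8345·√(1/241 + 1/64) = 1.5236.
With z* = 1.645, margin = 1.645 × 1.5236 = 2.5063.
x̄₁ − x̄₂ = 12.7 − 40.3 = -27.6000; interval -27.6000 ± 2.5063 = (-30.11, -25.09).

(-30.11, -25.09)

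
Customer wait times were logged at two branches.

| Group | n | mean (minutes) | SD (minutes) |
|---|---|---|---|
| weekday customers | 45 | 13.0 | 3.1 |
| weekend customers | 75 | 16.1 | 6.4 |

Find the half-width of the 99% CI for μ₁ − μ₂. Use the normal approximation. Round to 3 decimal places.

2.245

Standard errors of each mean: 3.1/√45 = 0.4621 and 6.4/√75 = 0.7390.
SE(x̄₁ − x̄₂) = √(0.4621² + 0.7390²) = 0.8716 for independent samples with unequal variances.
With z* = 2.576, the margin is 2.576 × 0.8716 = 2.2452.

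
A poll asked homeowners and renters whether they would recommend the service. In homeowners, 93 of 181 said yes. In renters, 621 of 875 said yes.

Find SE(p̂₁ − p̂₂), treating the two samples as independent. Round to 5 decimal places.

0.04019

First, p̂₁ = 93/181 = 0.5138; p̂₂ = 621/875 = 0.7097.
The two standard errors are √(0.5138×0.4862/181) = 0.03715 and √(0.7097×0.2903/875) = 0.01534.
Because the samples are independent, SE_diff = √(0.03715² + 0.01534²) = 0.04019.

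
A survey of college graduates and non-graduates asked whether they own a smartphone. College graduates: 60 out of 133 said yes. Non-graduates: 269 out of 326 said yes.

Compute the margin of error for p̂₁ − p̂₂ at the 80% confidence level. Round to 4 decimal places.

0.0615

p̂₁ = 60/133 = 0.4511 and p̂₂ = 269/326 = 0.8252.
SE₁ = √(p̂₁(1−p̂₁)/n₁) = √(0.4511·0.5489/133) = 0.04315; SE₂ = √(0.8252·0.1748/326) = 0.02103.
Independent samples: SE of the difference = √(SE₁² + SE₂²) = √(0.0018619225 + 0.0004422609) = 0.04800.
z* for 80% confidence is 1.282, so the margin of error is 1.282 × 0.04800 = 0.06154.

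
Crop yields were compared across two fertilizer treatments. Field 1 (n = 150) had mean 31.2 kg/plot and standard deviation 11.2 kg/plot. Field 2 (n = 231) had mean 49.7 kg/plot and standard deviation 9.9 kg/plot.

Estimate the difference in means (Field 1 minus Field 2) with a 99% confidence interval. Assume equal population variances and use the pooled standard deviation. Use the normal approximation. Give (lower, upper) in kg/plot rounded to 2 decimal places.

Pooled variance s_p² = [149·11.2² + 230·9.9²] / (150+231−2) = 108.7938, so s_p = 10.4304.
SE_diff = s_p·√(1/n₁ + 1/n₂) = 10.4304·√(1/150 + 1/231) = 1.0937.
z* = 2.576; margin = 2.576 × 1.0937 = 2.8174.
Difference = 31.2 − 49.7 = -18.5000.
-18.5000 ± 2.8174 → (-21.32, -15.68).

(-21.32, -15.68)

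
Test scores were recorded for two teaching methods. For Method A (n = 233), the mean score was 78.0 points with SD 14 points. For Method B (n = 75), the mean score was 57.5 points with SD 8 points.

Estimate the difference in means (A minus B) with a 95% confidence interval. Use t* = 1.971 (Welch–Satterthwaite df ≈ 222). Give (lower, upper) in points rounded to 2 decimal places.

SE₁ = s₁/√n₁ = 14/√233 = 0.9172; SE₂ = 8/√75 = 0.9238.
Independent samples, unequal variances: SE_diff = √(SE₁² + SE₂²) = √(0.84125584 + 0.85340644) = 1.3018.
t* = 1.971, so margin of error = 1.971 × 1.3018 = 2.5658.
Difference in means = 78.0 − 57.5 = 20.5000.
20.5000 ± 2.5658 → (17.93, 23.07).

(17.93, 23.07)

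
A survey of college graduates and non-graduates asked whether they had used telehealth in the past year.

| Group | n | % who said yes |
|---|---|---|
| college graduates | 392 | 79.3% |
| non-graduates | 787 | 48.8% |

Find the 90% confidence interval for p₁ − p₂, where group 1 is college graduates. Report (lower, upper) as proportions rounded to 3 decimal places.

The two standard errors are √(0.7930×0.2070/392) = 0.02046 and √(0.4880×0.5120/787) = 0.01782.
Because the samples are independent, SE_diff = √(0.02046² + 0.01782²) = 0.02713.
Using z* = 1.645 for 90%, ME = 1.645 × 0.02713 = 0.04463.
p̂₁ − p̂₂ = 0.3050; interval 0.3050 ± 0.04463 gives (0.260, 0.350).

(0.260, 0.350)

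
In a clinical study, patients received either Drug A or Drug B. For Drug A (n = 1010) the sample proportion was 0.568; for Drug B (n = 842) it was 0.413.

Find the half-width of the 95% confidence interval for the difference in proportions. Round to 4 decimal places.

Each SE is √(p̂(1−p̂)/n): √(0.5680·0.4320/1010) = 0.01559 and √(0.4130·0.5870/842) = 0.01697.
SE(p̂₁ − p̂₂) = √(SE₁² + SE₂²) = √(0.0002430481 + 0.0002879809) = 0.02304, since the two samples are independent.
At 95% confidence z* = 1.960; margin = 1.960 × 0.02304 = 0.04516.

0.0452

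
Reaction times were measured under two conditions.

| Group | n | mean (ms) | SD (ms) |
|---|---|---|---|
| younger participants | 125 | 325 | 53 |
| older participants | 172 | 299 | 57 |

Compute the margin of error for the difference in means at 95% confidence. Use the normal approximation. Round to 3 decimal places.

SE₁ = s₁/√n₁ = 53/√125 = 4.7405; SE₂ = 57/√172 = 4.3462.
Independent samples, unequal variances: SE_diff = √(SE₁² + SE₂²) = √(22.47234025 + 18.88945444) = 6.4313.
z* = 1.960, so margin of error = 1.960 × 6.4313 = 12.6053.

12.605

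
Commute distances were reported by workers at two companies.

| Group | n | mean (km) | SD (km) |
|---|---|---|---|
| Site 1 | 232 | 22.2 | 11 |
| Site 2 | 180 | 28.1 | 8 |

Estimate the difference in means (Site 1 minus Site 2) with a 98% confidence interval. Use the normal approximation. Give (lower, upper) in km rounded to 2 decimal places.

(-8.08, -3.72)

Per-group SEs: s₁/√n₁ = 11/√232 = 0.7222, s₂/√n₂ = 8/√180 = 0.5963.
Unpooled SE of the difference: √(0.52157284 + 0.35557369) = 0.9366.
Margin of error = z* · SE = 2.326 × 0.9366 = 2.1785.
x̄₁ − x̄₂ = 22.2 − 28.1 = -5.9000.
CI: -5.9000 ± 2.1785 = (-8.08, -3.72).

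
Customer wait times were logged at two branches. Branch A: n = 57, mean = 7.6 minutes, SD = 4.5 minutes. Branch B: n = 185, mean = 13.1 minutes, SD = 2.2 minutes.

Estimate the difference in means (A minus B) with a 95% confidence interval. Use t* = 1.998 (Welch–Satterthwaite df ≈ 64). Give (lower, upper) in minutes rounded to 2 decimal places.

(-6.73, -4.27)

Per-group SEs: s₁/√n₁ = 4.5/√57 = 0.5960, s₂/√n₂ = 2.2/√185 = 0.1617.
Unpooled SE of the difference: √(0.355216 + 0.02614689) = 0.6175.
Margin of error = t* · SE = 1.998 × 0.6175 = 1.2338.
x̄₁ − x̄₂ = 7.6 − 13.1 = -5.5000.
CI: -5.5000 ± 1.2338 = (-6.73, -4.27).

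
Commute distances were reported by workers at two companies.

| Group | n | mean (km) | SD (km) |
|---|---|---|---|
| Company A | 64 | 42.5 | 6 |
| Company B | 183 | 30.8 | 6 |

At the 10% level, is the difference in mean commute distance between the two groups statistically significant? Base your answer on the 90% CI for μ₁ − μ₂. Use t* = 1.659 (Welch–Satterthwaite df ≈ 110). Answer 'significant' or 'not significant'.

significant

SE₁ = s₁/√n₁ = 6/√64 = 0.7500; SE₂ = 6/√183 = 0.4435.
Independent samples, unequal variances: SE_diff = √(SE₁² + SE₂²) = √(0.5625 + 0.19669225) = 0.8713.
t* = 1.659, so margin of error = 1.659 × 0.8713 = 1.4455.
Difference in means = 42.5 − 30.8 = 11.7000.
11.7000 ± 1.4455 → (10.2545, 13.1455).
The interval (10.2545, 13.1455) does not contain 0, so the difference is significant.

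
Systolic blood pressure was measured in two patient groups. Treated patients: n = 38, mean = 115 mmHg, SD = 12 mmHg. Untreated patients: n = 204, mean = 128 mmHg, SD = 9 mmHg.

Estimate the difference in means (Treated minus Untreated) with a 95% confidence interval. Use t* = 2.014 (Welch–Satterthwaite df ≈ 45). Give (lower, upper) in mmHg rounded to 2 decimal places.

(-17.12, -8.88)

Per-group SEs: s₁/√n₁ = 12/√38 = 1.9467, s₂/√n₂ = 9/√204 = 0.6301.
Unpooled SE of the difference: √(3.78964089 + 0.39702601) = 2.0461.
Margin of error = t* · SE = 2.014 × 2.0461 = 4.1208.
x̄₁ − x̄₂ = 115 − 128 = -13.0000.
CI: -13.0000 ± 4.1208 = (-17.12, -8.88).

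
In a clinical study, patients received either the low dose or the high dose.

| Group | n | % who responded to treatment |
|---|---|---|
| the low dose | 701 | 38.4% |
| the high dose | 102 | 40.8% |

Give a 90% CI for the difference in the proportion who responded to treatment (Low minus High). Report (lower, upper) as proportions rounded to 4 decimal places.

(-0.1096, 0.0616)

SE₁ = √(p̂₁(1−p̂₁)/n₁) = √(0.3840·0.6160/701) = 0.01837; SE₂ = √(0.4080·0.5920/102) = 0.04866.
Independent samples: SE of the difference = √(SE₁² + SE₂²) = √(0.0003374569 + 0.0023677956) = 0.05201.
z* for 90% confidence is 1.645, so the margin of error is 1.645 × 0.05201 = 0.08556.
Point estimate p̂₁ − p̂₂ = 0.3840 − 0.4080 = -0.0240.
-0.0240 ± 0.08556 → (-0.1096, 0.0616).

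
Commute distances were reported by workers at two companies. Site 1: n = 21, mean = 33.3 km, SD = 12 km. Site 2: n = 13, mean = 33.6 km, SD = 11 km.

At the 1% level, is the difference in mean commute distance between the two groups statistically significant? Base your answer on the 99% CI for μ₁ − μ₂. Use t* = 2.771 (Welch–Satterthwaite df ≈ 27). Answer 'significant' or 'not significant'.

not significant

SE₁ = s₁/√n₁ = 12/√21 = 2.6186; SE₂ = 11/√13 = 3.0509.
Independent samples, unequal variances: SE_diff = √(SE₁² + SE₂²) = √(6.85706596 + 9.30799081) = 4.0206.
t* = 2.771, so margin of error = 2.771 × 4.0206 = 11.1411.
Difference in means = 33.3 − 33.6 = -0.3000.
-0.3000 ± 11.1411 → (-11.4411, 10.8411).
The interval (-11.4411, 10.8411) contains 0, so the difference is not significant.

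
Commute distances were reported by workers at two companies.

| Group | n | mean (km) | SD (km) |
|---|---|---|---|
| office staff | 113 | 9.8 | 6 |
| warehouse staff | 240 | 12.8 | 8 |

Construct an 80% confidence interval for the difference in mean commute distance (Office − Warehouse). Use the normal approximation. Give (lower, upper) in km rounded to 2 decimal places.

(-3.98, -2.02)

SE₁ = s₁/√n₁ = 6/√113 = 0.5644; SE₂ = 8/√240 = 0.5164.
Independent samples, unequal variances: SE_diff = √(SE₁² + SE₂²) = √(0.31854736 + 0.26666896) = 0.7650.
z* = 1.282, so margin of error = 1.282 × 0.7650 = 0.9807.
Difference in means = 9.8 − 12.8 = -3.0000.
-3.0000 ± 0.9807 → (-3.98, -2.02).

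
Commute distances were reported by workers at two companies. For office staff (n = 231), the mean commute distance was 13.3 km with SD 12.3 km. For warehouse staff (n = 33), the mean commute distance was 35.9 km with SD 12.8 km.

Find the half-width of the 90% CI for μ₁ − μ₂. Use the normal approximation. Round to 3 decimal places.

SE₁ = s₁/√n₁ = 12.3/√231 = 0.8093; SE₂ = 12.8/√33 = 2.2282.
Independent samples, unequal variances: SE_diff = √(SE₁² + SE₂²) = √(0.65496649 + 4.96487524) = 2.3706.
z* = 1.645, so margin of error = 1.645 × 2.3706 = 3.8996.

3.900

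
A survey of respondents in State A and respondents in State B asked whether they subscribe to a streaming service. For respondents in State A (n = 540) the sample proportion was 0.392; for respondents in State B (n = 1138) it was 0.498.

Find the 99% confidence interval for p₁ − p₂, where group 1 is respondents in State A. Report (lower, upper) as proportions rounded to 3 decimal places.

(-0.172, -0.040)

SE₁ = √(p̂₁(1−p̂₁)/n₁) = √(0.3920·0.6080/540) = 0.02101; SE₂ = √(0.4980·0.5020/1138) = 0.01482.
Independent samples: SE of the difference = √(SE₁² + SE₂²) = √(0.0004414201 + 0.0002196324) = 0.02571.
z* for 99% confidence is 2.576, so the margin of error is 2.576 × 0.02571 = 0.06623.
Point estimate p̂₁ − p̂₂ = 0.3920 − 0.4980 = -0.1060.
-0.1060 ± 0.06623 → (-0.172, -0.040).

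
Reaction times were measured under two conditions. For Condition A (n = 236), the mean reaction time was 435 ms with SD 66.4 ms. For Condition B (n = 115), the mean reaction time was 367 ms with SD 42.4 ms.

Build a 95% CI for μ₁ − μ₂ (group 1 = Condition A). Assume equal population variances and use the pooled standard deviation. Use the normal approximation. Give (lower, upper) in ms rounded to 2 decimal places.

(54.71, 81.29)

Pooled variance s_p² = [235·66.4² + 114·42.4²] / (236+115−2) = 3556.0179, so s_p = 59.6324.
SE_diff = s_p·√(1/n₁ + 1/n₂) = 59.6324·√(1/236 + 1/115) = 6.7816.
z* = 1.960; margin = 1.960 × 6.7816 = 13.2919.
Difference = 435 − 367 = 68.0000.
68.0000 ± 13.2919 → (54.71, 81.29).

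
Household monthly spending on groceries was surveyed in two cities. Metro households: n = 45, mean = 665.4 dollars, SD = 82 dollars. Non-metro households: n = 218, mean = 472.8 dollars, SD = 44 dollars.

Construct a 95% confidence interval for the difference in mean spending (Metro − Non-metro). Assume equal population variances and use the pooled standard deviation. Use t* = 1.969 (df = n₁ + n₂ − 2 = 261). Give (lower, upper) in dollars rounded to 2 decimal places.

s_p = √[((n₁−1)s₁² + (n₂−1)s₂²)/(n₁+n₂−2)] = √[(44·82² + 217·44²)/261] = 52.3753.
SE = 52.3753·√(1/45 + 1/218) = 8.5757.
With t* = 1.969, margin = 1.969 × 8.5757 = 16.8856.
x̄₁ − x̄₂ = 665.4 − 472.8 = 192.6000; interval 192.6000 ± 16.8856 = (175.71, 209.49).

(175.71, 209.49)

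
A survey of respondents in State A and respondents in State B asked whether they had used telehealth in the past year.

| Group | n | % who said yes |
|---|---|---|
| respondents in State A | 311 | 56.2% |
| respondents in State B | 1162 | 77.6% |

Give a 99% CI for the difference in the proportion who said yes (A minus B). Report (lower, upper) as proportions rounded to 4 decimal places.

(-0.2930, -0.1350)

SE₁ = √(p̂₁(1−p̂₁)/n₁) = √(0.5620·0.4380/311) = 0.02813; SE₂ = √(0.7760·0.2240/1162) = 0.01223.
Independent samples: SE of the difference = √(SE₁² + SE₂²) = √(0.0007912969 + 0.0001495729) = 0.03067.
z* for 99% confidence is 2.576, so the margin of error is 2.576 × 0.03067 = 0.07901.
Point estimate p̂₁ − p̂₂ = 0.5620 − 0.7760 = -0.2140.
-0.2140 ± 0.07901 → (-0.2930, -0.1350).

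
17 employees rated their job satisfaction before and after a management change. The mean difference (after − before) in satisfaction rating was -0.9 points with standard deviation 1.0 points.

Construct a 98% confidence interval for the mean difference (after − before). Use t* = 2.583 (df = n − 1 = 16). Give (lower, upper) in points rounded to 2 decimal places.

This is a matched-pairs design, so SE = s_d/√n = 1.0/√17 = 0.2425.
Margin = 2.583 × 0.2425 = 0.6264; the interval is -0.9 ± 0.6264 = (-1.53, -0.27).

(-1.53, -0.27)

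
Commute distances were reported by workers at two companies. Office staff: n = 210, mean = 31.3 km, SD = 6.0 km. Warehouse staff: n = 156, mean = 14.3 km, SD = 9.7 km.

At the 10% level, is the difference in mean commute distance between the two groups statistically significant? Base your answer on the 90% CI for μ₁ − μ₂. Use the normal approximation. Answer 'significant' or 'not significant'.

Per-group SEs: s₁/√n₁ = 6.0/√210 = 0.4140, s₂/√n₂ = 9.7/√156 = 0.7766.
Unpooled SE of the difference: √(0.171396 + 0.60310756) = 0.8801.
Margin of error = z* · SE = 1.645 × 0.8801 = 1.4478.
x̄₁ − x̄₂ = 31.3 − 14.3 = 17.0000.
CI: 17.0000 ± 1.4478 = (15.5522, 18.4478).
The interval (15.5522, 18.4478) does not contain 0, so the difference is significant.

significant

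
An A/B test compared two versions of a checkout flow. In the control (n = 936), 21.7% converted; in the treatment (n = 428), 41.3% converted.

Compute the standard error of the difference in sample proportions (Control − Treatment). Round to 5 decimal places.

0.02735

The two standard errors are √(0.2170×0.7830/936) = 0.01347 and √(0.4130×0.5870/428) = 0.02380.
Because the samples are independent, SE_diff = √(0.01347² + 0.02380²) = 0.02735.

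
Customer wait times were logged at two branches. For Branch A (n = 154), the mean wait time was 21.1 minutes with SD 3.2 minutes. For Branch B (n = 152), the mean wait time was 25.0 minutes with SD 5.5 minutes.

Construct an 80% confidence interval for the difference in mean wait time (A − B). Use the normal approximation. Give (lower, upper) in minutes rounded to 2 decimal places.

SE₁ = s₁/√n₁ = 3.2/√154 = 0.2579; SE₂ = 5.5/√152 = 0.4461.
Independent samples, unequal variances: SE_diff = √(SE₁² + SE₂²) = √(0.06651241 + 0.19900521) = 0.5153.
z* = 1.282, so margin of error = 1.282 × 0.5153 = 0.6606.
Difference in means = 21.1 − 25.0 = -3.9000.
-3.9000 ± 0.6606 → (-4.56, -3.24).

(-4.56, -3.24)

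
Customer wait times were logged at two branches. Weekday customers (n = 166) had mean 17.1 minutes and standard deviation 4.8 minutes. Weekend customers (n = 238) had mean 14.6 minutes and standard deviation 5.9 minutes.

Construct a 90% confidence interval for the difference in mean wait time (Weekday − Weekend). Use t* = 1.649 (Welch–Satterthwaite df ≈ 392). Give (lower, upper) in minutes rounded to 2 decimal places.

Standard errors of each mean: 4.8/√166 = 0.3726 and 5.9/√238 = 0.3824.
SE(x̄₁ − x̄₂) = √(0.3726² + 0.3824²) = 0.5339 for independent samples with unequal variances.
With t* = 1.649, the margin is 1.649 × 0.5339 = 0.8804.
x̄₁ − x̄₂ = 17.1 − 14.6 = 2.5000; the interval is 2.5000 ± 0.8804 = (1.62, 3.38).

(1.62, 3.38)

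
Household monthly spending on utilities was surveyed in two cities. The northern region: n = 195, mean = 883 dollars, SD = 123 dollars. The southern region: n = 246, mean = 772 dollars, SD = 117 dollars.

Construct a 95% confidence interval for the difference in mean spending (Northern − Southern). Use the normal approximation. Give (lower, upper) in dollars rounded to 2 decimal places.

(88.38, 133.62)

Standard errors of each mean: 123/√195 = 8.8082 and 117/√246 = 7.4596.
SE(x̄₁ − x̄₂) = √(8.8082² + 7.4596²) = 11.5425 for independent samples with unequal variances.
With z* = 1.960, the margin is 1.960 × 11.5425 = 22.6233.
x̄₁ − x̄₂ = 883 − 772 = 111.0000; the interval is 111.0000 ± 22.6233 = (88.38, 133.62).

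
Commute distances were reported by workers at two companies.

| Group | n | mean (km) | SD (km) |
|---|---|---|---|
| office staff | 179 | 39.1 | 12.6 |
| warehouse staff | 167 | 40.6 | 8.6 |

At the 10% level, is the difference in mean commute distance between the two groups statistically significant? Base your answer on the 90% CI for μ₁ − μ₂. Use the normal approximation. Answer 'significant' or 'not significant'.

Standard errors of each mean: 12.6/√179 = 0.9418 and 8.6/√167 = 0.6655.
SE(x̄₁ − x̄₂) = √(0.9418² + 0.6655²) = 1.1532 for independent samples with unequal variances.
With z* = 1.645, the margin is 1.645 × 1.1532 = 1.8970.
x̄₁ − x̄₂ = 39.1 − 40.6 = -1.5000; the interval is -1.5000 ± 1.8970 = (-3.3970, 0.3970).
The interval (-3.3970, 0.3970) contains 0, so the difference is not significant.

not significant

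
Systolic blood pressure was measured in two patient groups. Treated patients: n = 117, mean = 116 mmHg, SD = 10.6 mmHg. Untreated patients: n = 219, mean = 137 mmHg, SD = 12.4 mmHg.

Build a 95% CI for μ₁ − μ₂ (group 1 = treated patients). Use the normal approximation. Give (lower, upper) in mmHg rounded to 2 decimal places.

(-23.53, -18.47)

SE₁ = s₁/√n₁ = 10.6/√117 = 0.9800; SE₂ = 12.4/√219 = 0.8379.
Independent samples, unequal variances: SE_diff = √(SE₁² + SE₂²) = √(0.9604 + 0.70207641) = 1.2894.
z* = 1.960, so margin of error = 1.960 × 1.2894 = 2.5272.
Difference in means = 116 − 137 = -21.0000.
-21.0000 ± 2.5272 → (-23.53, -18.47).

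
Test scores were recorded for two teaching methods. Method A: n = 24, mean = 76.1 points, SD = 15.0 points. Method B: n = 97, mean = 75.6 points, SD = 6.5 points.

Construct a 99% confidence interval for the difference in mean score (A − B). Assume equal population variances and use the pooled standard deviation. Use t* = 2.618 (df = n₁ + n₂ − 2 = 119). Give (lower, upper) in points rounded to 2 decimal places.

Pooled variance s_p² = [23·15.0² + 96·6.5²] / (24+97−2) = 77.5714, so s_p = 8.8075.
SE_diff = s_p·√(1/n₁ + 1/n₂) = 8.8075·√(1/24 + 1/97) = 2.0080.
t* = 2.618; margin = 2.618 × 2.0080 = 5.2569.
Difference = 76.1 − 75.6 = 0.5000.
0.5000 ± 5.2569 → (-4.76, 5.76).

(-4.76, 5.76)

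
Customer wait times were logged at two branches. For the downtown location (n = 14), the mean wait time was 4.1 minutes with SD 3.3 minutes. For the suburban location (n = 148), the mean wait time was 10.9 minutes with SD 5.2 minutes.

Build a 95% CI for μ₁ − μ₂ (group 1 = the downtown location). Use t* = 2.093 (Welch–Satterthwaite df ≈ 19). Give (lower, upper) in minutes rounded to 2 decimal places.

(-8.85, -4.75)

Per-group SEs: s₁/√n₁ = 3.3/√14 = 0.8820, s₂/√n₂ = 5.2/√148 = 0.4274.
Unpooled SE of the difference: √(0.777924 + 0.18267076) = 0.9801.
Margin of error = t* · SE = 2.093 × 0.9801 = 2.0513.
x̄₁ − x̄₂ = 4.1 − 10.9 = -6.8000.
CI: -6.8000 ± 2.0513 = (-8.85, -4.75).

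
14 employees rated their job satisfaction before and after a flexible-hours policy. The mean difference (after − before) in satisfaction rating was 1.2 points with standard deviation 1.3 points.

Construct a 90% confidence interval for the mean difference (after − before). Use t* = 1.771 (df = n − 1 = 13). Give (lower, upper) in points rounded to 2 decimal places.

Paired design: SE = s_d/√n = 1.3/√14 = 0.3474.
t* = 1.771; margin of error = 1.771 × 0.3474 = 0.6152.
1.2 ± 0.6152 → (0.58, 1.82).

(0.58, 1.82)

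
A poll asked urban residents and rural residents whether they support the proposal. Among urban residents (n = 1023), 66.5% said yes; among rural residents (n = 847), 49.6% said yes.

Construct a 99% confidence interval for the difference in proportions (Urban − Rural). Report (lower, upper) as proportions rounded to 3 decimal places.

The two standard errors are √(0.6650×0.3350/1023) = 0.01476 and √(0.4960×0.5040/847) = 0.01718.
Because the samples are independent, SE_diff = √(0.01476² + 0.01718²) = 0.02265.
Using z* = 2.576 for 99%, ME = 2.576 × 0.02265 = 0.05835.
p̂₁ − p̂₂ = 0.1690; interval 0.1690 ± 0.05835 gives (0.111, 0.227).

(0.111, 0.227)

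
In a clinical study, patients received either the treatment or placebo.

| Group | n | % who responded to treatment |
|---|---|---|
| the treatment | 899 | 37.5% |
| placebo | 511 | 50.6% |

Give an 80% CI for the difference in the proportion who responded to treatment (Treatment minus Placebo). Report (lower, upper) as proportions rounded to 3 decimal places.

(-0.166, -0.096)

The two standard errors are √(0.3750×0.6250/899) = 0.01615 and √(0.5060×0.4940/511) = 0.02212.
Because the samples are independent, SE_diff = √(0.01615² + 0.02212²) = 0.02739.
Using z* = 1.282 for 80%, ME = 1.282 × 0.02739 = 0.03511.
p̂₁ − p̂₂ = -0.1310; interval -0.1310 ± 0.03511 gives (-0.166, -0.096).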